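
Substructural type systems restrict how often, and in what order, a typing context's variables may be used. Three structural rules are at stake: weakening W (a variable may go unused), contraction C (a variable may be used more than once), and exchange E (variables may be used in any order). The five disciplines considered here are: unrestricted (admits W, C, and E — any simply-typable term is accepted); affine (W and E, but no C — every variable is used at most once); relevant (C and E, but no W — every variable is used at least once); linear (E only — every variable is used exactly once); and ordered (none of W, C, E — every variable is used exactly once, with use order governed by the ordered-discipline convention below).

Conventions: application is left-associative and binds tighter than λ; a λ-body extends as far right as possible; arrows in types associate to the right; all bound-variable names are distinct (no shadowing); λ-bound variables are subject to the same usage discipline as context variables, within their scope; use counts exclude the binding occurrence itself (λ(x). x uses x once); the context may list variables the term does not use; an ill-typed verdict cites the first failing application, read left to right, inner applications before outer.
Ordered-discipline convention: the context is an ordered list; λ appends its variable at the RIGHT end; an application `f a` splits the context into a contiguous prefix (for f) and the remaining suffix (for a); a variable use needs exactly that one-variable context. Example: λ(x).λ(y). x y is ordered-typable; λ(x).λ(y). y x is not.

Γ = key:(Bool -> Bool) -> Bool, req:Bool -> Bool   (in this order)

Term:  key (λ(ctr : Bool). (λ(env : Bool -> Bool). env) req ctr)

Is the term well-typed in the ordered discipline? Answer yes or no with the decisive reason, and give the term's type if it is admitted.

yes — key, req, ctr, env once each; derivable with no W/C/E; term : Bool
variable uses: key: 1×, req: 1×, ctr (λ-bound): 1×, env (λ-bound): 1×
order of uses: key, env, req, ctr
typing: ✓ — Bool
per-discipline verdicts: ordered ✓ · linear ✓ · affine ✓ · relevant ✓ · unrestricted ✓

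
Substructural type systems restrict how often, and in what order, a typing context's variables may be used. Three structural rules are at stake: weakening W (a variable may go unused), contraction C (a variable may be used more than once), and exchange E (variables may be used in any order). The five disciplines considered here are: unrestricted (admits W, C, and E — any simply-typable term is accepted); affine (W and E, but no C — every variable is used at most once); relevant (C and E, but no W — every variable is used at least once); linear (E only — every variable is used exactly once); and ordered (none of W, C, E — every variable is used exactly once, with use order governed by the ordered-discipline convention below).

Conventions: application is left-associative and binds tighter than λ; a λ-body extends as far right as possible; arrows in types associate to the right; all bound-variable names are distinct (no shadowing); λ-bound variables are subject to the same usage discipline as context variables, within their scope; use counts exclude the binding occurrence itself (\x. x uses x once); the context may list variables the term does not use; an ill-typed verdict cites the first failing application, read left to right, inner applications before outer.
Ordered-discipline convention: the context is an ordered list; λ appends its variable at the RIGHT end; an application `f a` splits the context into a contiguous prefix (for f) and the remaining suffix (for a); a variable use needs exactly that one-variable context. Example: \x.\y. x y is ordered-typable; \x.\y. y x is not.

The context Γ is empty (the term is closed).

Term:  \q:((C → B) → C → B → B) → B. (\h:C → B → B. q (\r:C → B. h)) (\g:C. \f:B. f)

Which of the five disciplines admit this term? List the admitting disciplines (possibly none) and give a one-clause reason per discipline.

admitted in: affine, unrestricted
variable uses: q (bound)=1; h (bound)=1; r (bound)=0; g (bound)=0; f (bound)=1
use order (left to right): q, h, f
typing: the term checks, with type (((C → B) → C → B → B) → B) → B
ordered: ✗ — r, g never used (weakening)
linear: ✗ — r, g never used (weakening)
affine: ✓ — at most one use each (q, h, r, g, f)
relevant: ✗ — r, g never used (weakening)
unrestricted: ✓ — well-typed at (((C → B) → C → B → B) → B) → B; no restrictions here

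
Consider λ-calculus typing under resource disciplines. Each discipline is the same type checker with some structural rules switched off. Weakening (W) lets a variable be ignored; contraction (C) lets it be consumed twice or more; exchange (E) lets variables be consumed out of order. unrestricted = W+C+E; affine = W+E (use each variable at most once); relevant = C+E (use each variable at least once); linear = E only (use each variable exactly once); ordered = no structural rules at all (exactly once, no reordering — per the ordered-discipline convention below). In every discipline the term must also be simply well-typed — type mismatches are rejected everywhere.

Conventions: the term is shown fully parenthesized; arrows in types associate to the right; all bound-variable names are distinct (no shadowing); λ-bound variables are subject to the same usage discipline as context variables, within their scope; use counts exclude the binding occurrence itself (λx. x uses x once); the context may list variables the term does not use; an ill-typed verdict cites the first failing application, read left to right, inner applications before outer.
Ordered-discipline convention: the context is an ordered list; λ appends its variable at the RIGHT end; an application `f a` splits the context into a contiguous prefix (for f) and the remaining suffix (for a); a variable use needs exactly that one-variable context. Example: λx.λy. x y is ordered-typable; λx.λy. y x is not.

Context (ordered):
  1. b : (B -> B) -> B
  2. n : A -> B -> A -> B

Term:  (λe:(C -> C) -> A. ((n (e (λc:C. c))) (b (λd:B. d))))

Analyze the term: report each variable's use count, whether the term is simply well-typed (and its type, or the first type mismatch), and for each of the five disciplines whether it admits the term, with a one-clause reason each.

use counts: b ×1; n ×1; e [bound] ×1; c [bound] ×1; d [bound] ×1
use order (left to right): n, e, c, b, d
typing: well-typed — term : ((C -> C) -> A) -> A -> B
ordered: ✗, use order n, e, c, b, d needs exchange
linear: ✓, each of b, n, e, c, d used exactly once
affine: ✓, at most one use each (b, n, e, c, d)
relevant: ✓, at least one use each (b, n, e, c, d)
unrestricted: ✓, simply typable at ((C -> C) -> A) -> A -> B; W, C, E all held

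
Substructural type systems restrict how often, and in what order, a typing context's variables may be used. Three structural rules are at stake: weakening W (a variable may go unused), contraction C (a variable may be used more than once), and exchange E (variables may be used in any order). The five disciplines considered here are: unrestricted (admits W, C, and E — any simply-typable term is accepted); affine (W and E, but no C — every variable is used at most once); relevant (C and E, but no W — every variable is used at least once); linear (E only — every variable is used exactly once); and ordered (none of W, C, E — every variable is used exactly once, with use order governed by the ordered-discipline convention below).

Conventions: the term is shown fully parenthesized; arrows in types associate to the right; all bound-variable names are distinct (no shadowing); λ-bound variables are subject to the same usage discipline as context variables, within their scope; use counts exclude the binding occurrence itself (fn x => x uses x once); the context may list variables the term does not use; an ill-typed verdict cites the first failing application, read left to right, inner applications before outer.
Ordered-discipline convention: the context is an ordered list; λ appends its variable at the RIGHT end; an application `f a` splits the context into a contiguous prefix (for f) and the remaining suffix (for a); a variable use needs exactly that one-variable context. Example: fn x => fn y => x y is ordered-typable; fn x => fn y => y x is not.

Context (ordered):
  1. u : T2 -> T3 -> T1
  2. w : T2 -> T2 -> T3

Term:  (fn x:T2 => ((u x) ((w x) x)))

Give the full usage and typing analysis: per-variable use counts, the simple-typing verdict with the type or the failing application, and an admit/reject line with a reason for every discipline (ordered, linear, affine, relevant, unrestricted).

variable uses: u=1; w=1; x (λ-bound)=3
uses in reading order: u, x, w, x, x
typing: ✓ — T2 -> T1
ordered: ✗ — x ×3 used more than once (contraction)
linear: ✗ — x ×3 used more than once (contraction)
affine: ✗ — x ×3 used more than once (contraction)
relevant: ✓ — u, w, x: all used, weakening unneeded
unrestricted: ✓ — well-typed at T2 -> T1; no restrictions here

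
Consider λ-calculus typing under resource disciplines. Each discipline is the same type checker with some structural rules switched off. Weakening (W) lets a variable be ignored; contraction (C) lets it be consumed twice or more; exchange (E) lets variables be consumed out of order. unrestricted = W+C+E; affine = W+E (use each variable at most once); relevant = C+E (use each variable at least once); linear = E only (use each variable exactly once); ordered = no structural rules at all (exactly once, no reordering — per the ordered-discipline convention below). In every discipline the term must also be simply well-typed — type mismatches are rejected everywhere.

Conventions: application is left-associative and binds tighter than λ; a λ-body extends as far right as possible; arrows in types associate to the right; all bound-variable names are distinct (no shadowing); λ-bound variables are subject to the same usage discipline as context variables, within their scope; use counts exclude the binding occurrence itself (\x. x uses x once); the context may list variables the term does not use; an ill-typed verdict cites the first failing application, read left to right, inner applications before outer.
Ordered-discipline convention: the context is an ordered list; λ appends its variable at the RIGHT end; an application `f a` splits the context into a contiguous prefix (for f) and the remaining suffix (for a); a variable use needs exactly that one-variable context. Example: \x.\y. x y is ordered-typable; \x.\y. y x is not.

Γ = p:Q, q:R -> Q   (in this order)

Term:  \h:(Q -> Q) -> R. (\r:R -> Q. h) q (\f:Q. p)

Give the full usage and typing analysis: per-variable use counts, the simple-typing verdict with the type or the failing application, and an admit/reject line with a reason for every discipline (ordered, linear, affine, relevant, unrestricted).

use counts: p: 1; q: 1; h [bound]: 1; r [bound]: 0; f [bound]: 0
use order (left to right): h, q, p
typing: ✓ — ((Q -> Q) -> R) -> R
ordered: ✗, unused: r, f — weakening required
linear: ✗, unused: r, f — weakening required
affine: ✓, none of p, q, h, r, f used more than once
relevant: ✗, unused: r, f — weakening required
unrestricted: ✓, simply typable at ((Q -> Q) -> R) -> R; W, C, E all held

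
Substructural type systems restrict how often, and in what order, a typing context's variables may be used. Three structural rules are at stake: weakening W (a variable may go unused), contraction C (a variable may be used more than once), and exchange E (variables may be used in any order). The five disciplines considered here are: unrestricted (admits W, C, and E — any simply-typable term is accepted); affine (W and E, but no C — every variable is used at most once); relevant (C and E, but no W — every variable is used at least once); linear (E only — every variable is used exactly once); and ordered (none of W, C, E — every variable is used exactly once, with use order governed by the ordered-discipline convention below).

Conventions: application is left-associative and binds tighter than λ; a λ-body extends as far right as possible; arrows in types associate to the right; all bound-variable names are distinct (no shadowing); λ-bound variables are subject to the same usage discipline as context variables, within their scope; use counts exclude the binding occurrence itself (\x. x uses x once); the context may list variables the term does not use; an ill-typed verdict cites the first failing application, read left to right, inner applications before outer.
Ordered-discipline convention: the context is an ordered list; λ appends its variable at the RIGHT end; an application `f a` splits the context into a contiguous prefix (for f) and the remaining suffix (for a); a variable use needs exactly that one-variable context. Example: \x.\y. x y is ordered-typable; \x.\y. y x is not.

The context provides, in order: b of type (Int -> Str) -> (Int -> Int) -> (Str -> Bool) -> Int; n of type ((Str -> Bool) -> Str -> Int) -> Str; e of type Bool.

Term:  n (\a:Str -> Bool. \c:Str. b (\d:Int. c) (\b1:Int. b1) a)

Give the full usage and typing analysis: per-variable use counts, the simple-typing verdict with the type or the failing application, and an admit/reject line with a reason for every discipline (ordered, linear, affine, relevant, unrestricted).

use counts: b ×1, n ×1, e ×0, a (λ-bound) ×1, c (λ-bound) ×1, d (λ-bound) ×0, b1 (λ-bound) ×1
uses in reading order: n, b, c, b1, a
typing: the term checks, with type Str
ordered ✗ (needs weakening: e, d unused)
linear ✗ (needs weakening: e, d unused)
affine ✓ (no duplicate uses among b, n, e, a, c, d, b1)
relevant ✗ (needs weakening: e, d unused)
unrestricted ✓ (simply typable at Str; W, C, E all held)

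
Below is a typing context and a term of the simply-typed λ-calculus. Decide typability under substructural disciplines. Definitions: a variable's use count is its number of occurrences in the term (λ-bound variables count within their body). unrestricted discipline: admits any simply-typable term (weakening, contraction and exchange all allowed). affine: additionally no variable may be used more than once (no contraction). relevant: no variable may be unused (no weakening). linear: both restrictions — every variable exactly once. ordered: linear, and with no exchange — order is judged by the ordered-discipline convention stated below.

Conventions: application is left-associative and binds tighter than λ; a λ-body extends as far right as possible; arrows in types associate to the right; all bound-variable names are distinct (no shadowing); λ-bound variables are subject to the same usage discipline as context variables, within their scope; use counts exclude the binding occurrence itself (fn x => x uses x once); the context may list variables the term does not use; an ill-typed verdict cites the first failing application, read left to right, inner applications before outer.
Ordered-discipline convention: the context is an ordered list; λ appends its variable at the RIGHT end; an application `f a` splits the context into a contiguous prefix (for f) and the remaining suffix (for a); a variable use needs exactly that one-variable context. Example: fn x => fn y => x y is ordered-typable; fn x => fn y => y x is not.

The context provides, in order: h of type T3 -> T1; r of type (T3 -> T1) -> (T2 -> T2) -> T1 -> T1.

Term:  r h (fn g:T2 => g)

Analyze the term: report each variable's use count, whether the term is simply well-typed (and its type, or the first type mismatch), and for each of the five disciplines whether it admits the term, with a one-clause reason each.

use counts: h ×1; r ×1; g [bound] ×1
use order (left to right): r, h, g
typing: well-typed at T1 -> T1
ordered: ✗, no contiguous prefix/suffix split fits r, h, g
linear: ✓, single use per variable (h, r, g)
affine: ✓, h, r, g: no repeats, contraction unneeded
relevant: ✓, h, r, g: all used, weakening unneeded
unrestricted: ✓, typability at T1 -> T1 is all that's needed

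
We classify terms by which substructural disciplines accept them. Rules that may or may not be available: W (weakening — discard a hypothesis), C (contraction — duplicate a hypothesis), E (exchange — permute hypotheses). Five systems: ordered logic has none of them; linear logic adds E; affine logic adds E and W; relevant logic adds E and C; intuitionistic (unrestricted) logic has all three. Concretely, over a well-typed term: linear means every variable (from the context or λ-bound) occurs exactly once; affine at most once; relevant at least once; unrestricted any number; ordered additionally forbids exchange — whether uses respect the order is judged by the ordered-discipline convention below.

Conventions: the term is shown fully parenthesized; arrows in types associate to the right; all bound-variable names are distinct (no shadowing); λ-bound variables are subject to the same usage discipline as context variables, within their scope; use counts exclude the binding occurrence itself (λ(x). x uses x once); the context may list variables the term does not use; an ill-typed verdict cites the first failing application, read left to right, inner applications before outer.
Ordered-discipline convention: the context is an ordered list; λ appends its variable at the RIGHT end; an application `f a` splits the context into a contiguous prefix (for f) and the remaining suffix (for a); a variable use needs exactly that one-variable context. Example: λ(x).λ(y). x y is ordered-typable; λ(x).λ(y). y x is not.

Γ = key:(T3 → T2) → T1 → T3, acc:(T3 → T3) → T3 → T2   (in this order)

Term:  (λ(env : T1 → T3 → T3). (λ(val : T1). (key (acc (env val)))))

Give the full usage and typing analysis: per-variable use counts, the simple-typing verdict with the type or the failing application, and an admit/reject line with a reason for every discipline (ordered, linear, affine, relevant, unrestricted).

counts: key: 1×; acc: 1×; env (bound): 1×; val (bound): 1×
left-to-right use order: key, acc, env, val
typing: well-typed — term : (T1 → T3 → T3) → T1 → T1 → T3
ordered: ✓ — single-use (key, acc, env, val), ordered derivation ok
linear: ✓ — exactly-once usage across key, acc, env, val
affine: ✓ — at most one use each (key, acc, env, val)
relevant: ✓ — at least one use each (key, acc, env, val)
unrestricted: ✓ — type-checks ((T1 → T3 → T3) → T1 → T1 → T3) and nothing is barred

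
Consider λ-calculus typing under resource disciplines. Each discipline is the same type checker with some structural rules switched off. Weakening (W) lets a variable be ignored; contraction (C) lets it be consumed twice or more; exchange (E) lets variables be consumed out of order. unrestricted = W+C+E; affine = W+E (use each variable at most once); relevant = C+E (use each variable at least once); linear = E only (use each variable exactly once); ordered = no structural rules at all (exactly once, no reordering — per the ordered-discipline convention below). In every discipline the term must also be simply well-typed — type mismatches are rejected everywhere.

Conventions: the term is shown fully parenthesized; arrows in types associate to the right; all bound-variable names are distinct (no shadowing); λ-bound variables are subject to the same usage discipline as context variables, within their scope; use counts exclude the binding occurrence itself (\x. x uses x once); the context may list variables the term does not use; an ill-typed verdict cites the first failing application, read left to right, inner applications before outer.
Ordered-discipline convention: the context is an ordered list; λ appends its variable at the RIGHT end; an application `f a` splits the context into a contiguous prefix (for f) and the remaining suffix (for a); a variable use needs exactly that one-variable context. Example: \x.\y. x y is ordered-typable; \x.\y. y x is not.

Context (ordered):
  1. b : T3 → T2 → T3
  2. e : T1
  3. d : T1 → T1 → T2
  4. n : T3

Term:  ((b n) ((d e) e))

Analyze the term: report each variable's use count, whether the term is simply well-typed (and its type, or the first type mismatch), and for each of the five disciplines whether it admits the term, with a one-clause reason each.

variable uses: b ×1; e ×2; d ×1; n ×1
uses in reading order: b, n, d, e, e
typing: well-typed — term : T3
ordered: ✗, uses contraction: e ×2
linear: ✗, uses contraction: e ×2
affine: ✗, uses contraction: e ×2
relevant: ✓, b, e, d, n: all used, weakening unneeded
unrestricted: ✓, simply typable at T3; W, C, E all held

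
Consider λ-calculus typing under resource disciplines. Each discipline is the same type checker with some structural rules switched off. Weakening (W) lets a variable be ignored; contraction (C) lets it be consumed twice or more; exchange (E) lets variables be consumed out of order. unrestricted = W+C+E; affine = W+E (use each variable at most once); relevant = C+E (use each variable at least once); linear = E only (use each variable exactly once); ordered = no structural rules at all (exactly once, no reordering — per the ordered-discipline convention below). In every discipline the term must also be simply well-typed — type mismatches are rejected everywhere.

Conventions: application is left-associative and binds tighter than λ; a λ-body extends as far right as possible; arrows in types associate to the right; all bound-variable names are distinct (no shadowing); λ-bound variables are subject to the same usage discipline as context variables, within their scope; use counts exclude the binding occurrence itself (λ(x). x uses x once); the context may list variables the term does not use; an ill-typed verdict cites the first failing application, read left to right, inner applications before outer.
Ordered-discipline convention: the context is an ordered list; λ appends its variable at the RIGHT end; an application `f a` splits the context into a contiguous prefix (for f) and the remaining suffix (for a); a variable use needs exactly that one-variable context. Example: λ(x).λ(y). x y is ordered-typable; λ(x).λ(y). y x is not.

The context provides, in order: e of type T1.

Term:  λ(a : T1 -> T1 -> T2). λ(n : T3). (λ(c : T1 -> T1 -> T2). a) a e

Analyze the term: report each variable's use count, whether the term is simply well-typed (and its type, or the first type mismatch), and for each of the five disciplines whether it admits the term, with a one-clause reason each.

counts: e: 1×; a (λ-bound): 2×; n (λ-bound): 0×; c (λ-bound): 0×
uses in reading order: a, a, e
typing: well-typed at (T1 -> T1 -> T2) -> T3 -> T1 -> T2
ordered: ✗ — a ×2 used more than once (contraction); unused: n, c — weakening required
linear: ✗ — a ×2 used more than once (contraction); unused: n, c — weakening required
affine: ✗ — a ×2 used more than once (contraction)
relevant: ✗ — unused: n, c — weakening required
unrestricted: ✓ — type-checks ((T1 -> T1 -> T2) -> T3 -> T1 -> T2) and nothing is barred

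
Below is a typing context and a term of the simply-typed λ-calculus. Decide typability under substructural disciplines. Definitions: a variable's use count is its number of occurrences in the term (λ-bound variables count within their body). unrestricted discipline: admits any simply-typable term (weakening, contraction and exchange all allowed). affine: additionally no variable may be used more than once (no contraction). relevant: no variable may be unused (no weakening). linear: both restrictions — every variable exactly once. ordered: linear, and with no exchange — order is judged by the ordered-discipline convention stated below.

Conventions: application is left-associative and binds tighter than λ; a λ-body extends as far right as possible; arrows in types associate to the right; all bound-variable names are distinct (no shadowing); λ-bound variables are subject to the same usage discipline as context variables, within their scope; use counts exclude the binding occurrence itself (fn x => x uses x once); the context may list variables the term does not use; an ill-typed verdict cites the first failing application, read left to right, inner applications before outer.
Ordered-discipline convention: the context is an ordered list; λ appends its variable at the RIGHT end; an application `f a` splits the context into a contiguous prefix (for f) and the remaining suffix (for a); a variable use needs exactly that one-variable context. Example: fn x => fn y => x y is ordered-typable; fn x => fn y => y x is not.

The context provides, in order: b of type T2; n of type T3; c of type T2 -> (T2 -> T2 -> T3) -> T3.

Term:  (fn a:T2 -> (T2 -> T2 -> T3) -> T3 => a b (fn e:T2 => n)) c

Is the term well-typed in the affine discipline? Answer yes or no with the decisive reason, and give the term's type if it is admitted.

no — not simply typable
counts: b ×1, n ×1, c ×1, a [bound] ×1, e [bound] ×0
order of uses: a, b, n, c
typing: ill-typed: an application expects T2 -> T2 -> T3 but receives T2 -> T3
across the five disciplines: ordered ✗, linear ✗, affine ✗, relevant ✗, unrestricted ✗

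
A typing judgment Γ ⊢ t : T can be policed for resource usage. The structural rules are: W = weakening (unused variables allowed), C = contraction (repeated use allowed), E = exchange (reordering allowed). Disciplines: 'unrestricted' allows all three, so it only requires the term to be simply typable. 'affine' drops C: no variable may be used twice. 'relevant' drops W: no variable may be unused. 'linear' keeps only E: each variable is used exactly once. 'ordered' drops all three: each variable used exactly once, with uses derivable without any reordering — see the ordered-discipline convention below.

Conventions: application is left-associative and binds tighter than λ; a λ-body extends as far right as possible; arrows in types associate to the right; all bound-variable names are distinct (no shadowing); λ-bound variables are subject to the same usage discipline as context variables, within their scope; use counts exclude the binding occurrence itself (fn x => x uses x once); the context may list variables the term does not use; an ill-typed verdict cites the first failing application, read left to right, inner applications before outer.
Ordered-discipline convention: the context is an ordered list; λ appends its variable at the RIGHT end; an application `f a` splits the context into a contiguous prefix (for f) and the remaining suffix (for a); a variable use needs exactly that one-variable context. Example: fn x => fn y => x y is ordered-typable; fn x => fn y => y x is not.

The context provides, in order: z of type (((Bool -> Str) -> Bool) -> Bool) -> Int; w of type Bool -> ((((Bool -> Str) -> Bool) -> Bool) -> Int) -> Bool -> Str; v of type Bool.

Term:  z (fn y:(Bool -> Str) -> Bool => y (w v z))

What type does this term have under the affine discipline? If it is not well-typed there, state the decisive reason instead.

not well-typed under affine — z ×2 used more than once (contraction)
use counts: z: 2×, w: 1×, v: 1×, y (λ-bound): 1×
left-to-right use order: z, y, w, v, z
typing: well-typed at Int
per-discipline verdicts: ordered ✗ · linear ✗ · affine ✗ · relevant ✓ · unrestricted ✓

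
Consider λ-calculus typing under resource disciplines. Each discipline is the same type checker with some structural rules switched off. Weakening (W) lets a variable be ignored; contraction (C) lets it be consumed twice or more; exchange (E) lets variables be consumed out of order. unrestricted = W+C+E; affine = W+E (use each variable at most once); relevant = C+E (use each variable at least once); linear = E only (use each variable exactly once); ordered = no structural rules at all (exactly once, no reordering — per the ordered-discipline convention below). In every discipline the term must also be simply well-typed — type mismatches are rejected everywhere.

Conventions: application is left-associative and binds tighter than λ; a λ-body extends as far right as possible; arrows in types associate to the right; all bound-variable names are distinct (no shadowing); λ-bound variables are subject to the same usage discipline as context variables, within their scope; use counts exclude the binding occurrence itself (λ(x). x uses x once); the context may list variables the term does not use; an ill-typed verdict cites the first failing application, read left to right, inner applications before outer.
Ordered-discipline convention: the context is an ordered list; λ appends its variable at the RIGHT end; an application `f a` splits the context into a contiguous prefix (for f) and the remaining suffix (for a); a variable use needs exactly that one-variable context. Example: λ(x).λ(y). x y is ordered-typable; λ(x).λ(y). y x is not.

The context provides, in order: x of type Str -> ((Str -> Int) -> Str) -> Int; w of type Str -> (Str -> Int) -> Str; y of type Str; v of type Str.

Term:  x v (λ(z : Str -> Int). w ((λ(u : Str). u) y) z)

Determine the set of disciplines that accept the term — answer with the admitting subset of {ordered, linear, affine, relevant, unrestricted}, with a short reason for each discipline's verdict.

admitted in: linear, affine, relevant, unrestricted
use counts: x=1, w=1, y=1, v=1, z (λ-bound)=1, u (λ-bound)=1
left-to-right use order: x, v, w, u, y, z
typing: the term checks, with type Int
ordered: ✗, needs exchange: uses follow x, v, w, u, y, z
linear: ✓, exactly-once usage across x, w, y, v, z, u
affine: ✓, no duplicate uses among x, w, y, v, z, u
relevant: ✓, none of x, w, y, v, z, u goes unused
unrestricted: ✓, type-checks (Int) and nothing is barred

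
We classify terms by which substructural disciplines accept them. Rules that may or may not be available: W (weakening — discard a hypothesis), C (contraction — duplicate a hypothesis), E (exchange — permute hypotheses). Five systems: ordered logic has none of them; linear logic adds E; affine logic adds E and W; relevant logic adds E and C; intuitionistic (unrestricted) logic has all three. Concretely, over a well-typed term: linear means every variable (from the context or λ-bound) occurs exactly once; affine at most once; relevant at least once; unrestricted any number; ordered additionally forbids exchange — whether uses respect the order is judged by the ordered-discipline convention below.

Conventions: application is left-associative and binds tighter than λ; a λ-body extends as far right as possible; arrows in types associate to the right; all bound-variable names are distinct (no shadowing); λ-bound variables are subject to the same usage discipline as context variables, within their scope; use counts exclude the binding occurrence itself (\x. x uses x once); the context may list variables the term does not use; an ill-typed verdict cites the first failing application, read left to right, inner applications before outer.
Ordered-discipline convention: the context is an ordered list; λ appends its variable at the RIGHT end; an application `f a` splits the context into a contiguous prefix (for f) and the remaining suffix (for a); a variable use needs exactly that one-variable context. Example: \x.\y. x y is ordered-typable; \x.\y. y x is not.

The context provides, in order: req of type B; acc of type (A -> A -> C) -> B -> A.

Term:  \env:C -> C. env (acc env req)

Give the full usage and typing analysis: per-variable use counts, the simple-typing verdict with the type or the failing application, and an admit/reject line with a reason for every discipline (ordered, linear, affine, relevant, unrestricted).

use counts: req: 1×, acc: 1×, env (bound): 2×
uses in reading order: env, acc, env, req
typing: ill-typed: an application expects A -> A -> C but receives C -> C
ordered: ✗ — fails simple typing
linear: ✗ — a type mismatch blocks all five
affine: ✗ — the type mismatch rejects it
relevant: ✗ — not simply typable
unrestricted: ✗ — fails simple typing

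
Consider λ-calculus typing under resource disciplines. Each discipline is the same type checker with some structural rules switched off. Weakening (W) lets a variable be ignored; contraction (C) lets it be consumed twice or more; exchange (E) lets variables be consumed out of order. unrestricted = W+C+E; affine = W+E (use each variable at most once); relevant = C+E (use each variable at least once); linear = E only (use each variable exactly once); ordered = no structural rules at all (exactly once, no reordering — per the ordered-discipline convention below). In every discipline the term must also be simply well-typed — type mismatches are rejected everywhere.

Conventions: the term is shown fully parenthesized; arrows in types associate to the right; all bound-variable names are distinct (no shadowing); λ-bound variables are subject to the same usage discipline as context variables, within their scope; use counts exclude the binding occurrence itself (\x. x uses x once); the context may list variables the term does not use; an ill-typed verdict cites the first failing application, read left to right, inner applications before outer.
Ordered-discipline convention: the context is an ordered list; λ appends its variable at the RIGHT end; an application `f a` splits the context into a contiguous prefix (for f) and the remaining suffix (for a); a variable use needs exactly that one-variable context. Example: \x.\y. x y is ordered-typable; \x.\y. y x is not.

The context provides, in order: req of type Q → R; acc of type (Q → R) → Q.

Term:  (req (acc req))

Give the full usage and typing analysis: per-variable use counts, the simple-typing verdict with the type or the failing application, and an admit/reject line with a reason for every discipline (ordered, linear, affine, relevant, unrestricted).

usage: req ×2, acc ×1
order of uses: req, acc, req
typing: ✓ — R
ordered: ✗, uses contraction: req ×2
linear: ✗, uses contraction: req ×2
affine: ✗, uses contraction: req ×2
relevant: ✓, at least one use each (req, acc)
unrestricted: ✓, well-typed at R; no restrictions here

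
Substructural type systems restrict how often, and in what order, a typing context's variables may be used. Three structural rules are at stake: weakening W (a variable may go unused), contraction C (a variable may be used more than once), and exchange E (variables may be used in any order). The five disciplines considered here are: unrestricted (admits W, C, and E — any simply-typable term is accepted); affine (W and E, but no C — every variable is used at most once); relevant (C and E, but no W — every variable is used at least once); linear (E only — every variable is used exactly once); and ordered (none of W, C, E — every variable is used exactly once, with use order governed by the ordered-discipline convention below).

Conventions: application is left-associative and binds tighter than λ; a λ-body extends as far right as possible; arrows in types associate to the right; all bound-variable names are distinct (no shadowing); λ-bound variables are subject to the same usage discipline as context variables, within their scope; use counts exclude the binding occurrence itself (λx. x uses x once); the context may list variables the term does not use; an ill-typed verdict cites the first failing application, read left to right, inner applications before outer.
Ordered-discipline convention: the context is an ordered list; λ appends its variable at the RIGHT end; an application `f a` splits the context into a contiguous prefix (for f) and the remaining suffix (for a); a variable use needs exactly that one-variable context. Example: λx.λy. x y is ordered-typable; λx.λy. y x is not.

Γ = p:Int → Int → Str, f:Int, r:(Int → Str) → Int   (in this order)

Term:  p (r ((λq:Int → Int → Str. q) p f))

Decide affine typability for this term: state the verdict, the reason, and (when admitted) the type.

no — repeated use of p ×2
usage: p=2, f=1, r=1, q (λ-bound)=1
use order (left to right): p, r, q, p, f
typing: well-typed at Int → Str
per-discipline verdicts: ordered ✗; linear ✗; affine ✗; relevant ✓; unrestricted ✓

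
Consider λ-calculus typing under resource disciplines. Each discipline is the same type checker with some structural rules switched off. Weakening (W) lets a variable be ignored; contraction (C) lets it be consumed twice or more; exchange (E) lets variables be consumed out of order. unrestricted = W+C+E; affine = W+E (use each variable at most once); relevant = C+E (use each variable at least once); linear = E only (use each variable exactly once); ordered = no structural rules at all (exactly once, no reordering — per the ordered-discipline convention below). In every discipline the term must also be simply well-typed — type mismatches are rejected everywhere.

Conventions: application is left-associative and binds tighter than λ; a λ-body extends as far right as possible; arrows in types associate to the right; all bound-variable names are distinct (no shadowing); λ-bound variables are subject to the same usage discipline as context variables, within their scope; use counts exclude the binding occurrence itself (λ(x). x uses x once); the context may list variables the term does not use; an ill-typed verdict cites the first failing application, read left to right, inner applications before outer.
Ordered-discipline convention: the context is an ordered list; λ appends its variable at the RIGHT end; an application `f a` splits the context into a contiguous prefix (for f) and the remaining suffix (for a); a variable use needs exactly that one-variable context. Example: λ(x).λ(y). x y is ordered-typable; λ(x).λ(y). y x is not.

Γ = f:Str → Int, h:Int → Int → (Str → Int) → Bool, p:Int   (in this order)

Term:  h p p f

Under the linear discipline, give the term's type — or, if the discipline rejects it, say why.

not well-typed under linear — needs contraction — p ×2
usage: f=1; h=1; p=2
order of uses: h, p, p, f
typing: well-typed at Bool
summary: ordered ✗ | linear ✗ | affine ✗ | relevant ✓ | unrestricted ✓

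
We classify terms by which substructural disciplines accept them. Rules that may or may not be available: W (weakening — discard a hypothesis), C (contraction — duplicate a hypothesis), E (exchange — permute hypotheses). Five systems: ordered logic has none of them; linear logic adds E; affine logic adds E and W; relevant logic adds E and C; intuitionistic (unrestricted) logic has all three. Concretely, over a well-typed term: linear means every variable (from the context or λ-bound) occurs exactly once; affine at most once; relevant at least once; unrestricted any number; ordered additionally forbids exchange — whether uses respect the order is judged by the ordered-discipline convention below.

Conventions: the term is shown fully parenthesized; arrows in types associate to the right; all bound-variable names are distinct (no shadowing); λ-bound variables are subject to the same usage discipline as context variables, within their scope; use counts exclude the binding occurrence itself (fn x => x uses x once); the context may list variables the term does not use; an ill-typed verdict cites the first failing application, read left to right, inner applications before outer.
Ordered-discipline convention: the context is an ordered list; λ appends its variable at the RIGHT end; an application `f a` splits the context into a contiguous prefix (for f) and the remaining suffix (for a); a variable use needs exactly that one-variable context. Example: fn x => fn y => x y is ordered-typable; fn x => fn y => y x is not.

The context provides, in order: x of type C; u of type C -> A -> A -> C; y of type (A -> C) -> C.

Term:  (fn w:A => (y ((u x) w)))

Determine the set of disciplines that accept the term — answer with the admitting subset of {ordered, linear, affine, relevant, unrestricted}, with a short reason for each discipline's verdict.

admitting disciplines: linear, affine, relevant, unrestricted
usage: x ×1, u ×1, y ×1, w (bound) ×1
left-to-right use order: y, u, x, w
typing: ✓ — A -> C
ordered: ✗ — needs exchange: uses follow y, u, x, w
linear: ✓ — x, u, y, w: one use apiece
affine: ✓ — at most one use each (x, u, y, w)
relevant: ✓ — none of x, u, y, w goes unused
unrestricted: ✓ — well-typed at A -> C; no restrictions here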